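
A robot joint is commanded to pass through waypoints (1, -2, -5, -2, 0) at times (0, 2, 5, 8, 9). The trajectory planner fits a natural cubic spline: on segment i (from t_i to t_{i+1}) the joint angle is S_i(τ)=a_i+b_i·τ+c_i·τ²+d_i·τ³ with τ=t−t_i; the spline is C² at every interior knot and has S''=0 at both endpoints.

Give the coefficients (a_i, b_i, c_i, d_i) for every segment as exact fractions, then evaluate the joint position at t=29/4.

Δ: Δ0=-3/2, Δ1=-1, Δ2=1, Δ3=2
row 1: diag=10, rhs=3; c'=3/10, d'=3/10
row 2: denom=12−3·3/10=111/10; d'=(12−3·3/10)/(111/10)=1
row 3: denom=8−3·10/37=266/37; d'=(6−3·1)/(266/37)=111/266
back: M3=111/266
back: M2=1−10/37·111/266=118/133
back: M1=3/10−3/10·118/133=9/266
M: M0=0, M1=9/266, M2=118/133, M3=111/266, M4=0
seg 0: a=1, c=M0/2=0, d=(M1−M0)/(6·2)=3/1064, b=Δ0−h0·(2M0+M1)/6=-201/133
seg 1: a=-2, c=M1/2=9/532, d=(M2−M1)/(6·3)=227/4788, b=Δ1−h1·(2M1+M2)/6=-393/266
seg 2: a=-5, c=M2/2=59/133, d=(M3−M2)/(6·3)=-125/4788, b=Δ2−h2·(2M2+M3)/6=-51/532
seg 3: a=-2, c=M3/2=111/532, d=(M4−M3)/(6·1)=-37/532, b=Δ3−h3·(2M3+M4)/6=495/266
t_q=29/4 → seg 2, τ=9/4; S=-5+-51/532·τ+59/133·τ²+-125/4788·τ³=-5855/1792

  seg 0: a=1 b=-201/133 c=0 d=3/1064
  seg 1: a=-2 b=-393/266 c=9/532 d=227/4788
  seg 2: a=-5 b=-51/532 c=59/133 d=-125/4788
  seg 3: a=-2 b=495/266 c=111/532 d=-37/532
S(29/4) = -5855/1792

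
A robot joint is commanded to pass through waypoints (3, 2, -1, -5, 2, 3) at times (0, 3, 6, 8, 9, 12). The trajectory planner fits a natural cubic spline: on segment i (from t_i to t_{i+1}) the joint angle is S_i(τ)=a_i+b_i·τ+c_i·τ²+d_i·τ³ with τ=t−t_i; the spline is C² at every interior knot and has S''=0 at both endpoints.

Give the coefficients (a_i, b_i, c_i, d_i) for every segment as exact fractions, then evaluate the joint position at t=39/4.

Δ: Δ0=-1/3, Δ1=-1, Δ2=-2, Δ3=7, Δ4=1/3
row 1: diag=12, rhs=-4; c'=1/4, d'=-1/3
row 2: denom=10−3·1/4=37/4; d'=(-6−3·-1/3)/(37/4)=-20/37
row 3: denom=6−2·8/37=206/37; d'=(54−2·-20/37)/(206/37)=1019/103
row 4: denom=8−1·37/206=1611/206; d'=(-40−1·1019/103)/(1611/206)=-1142/179
back: M4=-1142/179
back: M3=1019/103−37/206·-1142/179=1976/179
back: M2=-20/37−8/37·1976/179=-524/179
back: M1=-1/3−1/4·-524/179=214/537
M: M0=0, M1=214/537, M2=-524/179, M3=1976/179, M4=-1142/179, M5=0
seg 0: a=3, c=M0/2=0, d=(M1−M0)/(6·3)=107/4833, b=Δ0−h0·(2M0+M1)/6=-286/537
seg 1: a=2, c=M1/2=107/537, d=(M2−M1)/(6·3)=-893/4833, b=Δ1−h1·(2M1+M2)/6=35/537
seg 2: a=-1, c=M2/2=-262/179, d=(M3−M2)/(6·2)=625/537, b=Δ2−h2·(2M2+M3)/6=-2002/537
seg 3: a=-5, c=M3/2=988/179, d=(M4−M3)/(6·1)=-1559/537, b=Δ3−h3·(2M3+M4)/6=2354/537
seg 4: a=2, c=M4/2=-571/179, d=(M5−M4)/(6·3)=571/1611, b=Δ4−h4·(2M4+M5)/6=3605/537
t_q=39/4 → seg 4, τ=3/4; S=2+3605/537·τ+-571/179·τ²+571/1611·τ³=61749/11456

  seg 0: a=3 b=-286/537 c=0 d=107/4833
  seg 1: a=2 b=35/537 c=107/537 d=-893/4833
  seg 2: a=-1 b=-2002/537 c=-262/179 d=625/537
  seg 3: a=-5 b=2354/537 c=988/179 d=-1559/537
  seg 4: a=2 b=3605/537 c=-571/179 d=571/1611
S(39/4) = 61749/11456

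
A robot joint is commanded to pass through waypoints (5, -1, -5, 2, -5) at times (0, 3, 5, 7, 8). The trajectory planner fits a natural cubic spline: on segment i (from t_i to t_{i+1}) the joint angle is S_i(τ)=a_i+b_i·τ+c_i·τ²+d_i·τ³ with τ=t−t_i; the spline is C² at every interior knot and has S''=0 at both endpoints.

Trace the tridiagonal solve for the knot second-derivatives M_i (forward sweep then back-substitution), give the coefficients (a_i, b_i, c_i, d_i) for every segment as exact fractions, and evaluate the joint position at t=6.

Δ: Δ0=-2, Δ1=-2, Δ2=7/2, Δ3=-7
row 1: diag=10, rhs=0; c'=1/5, d'=0
row 2: denom=8−2·1/5=38/5; d'=(33−2·0)/(38/5)=165/38
row 3: denom=6−2·5/19=104/19; d'=(-63−2·165/38)/(104/19)=-681/52
back: M3=-681/52
back: M2=165/38−5/19·-681/52=405/52
back: M1=0−1/5·405/52=-81/52
M: M0=0, M1=-81/52, M2=405/52, M3=-681/52, M4=0
seg 0: a=5, c=M0/2=0, d=(M1−M0)/(6·3)=-9/104, b=Δ0−h0·(2M0+M1)/6=-127/104
seg 1: a=-1, c=M1/2=-81/104, d=(M2−M1)/(6·2)=81/104, b=Δ1−h1·(2M1+M2)/6=-185/52
seg 2: a=-5, c=M2/2=405/104, d=(M3−M2)/(6·2)=-181/104, b=Δ2−h2·(2M2+M3)/6=139/52
seg 3: a=2, c=M3/2=-681/104, d=(M4−M3)/(6·1)=227/104, b=Δ3−h3·(2M3+M4)/6=-137/52
t_q=6 → seg 2, τ=1; S=-5+139/52·τ+405/104·τ²+-181/104·τ³=-9/52

  seg 0: a=5 b=-127/104 c=0 d=-9/104
  seg 1: a=-1 b=-185/52 c=-81/104 d=81/104
  seg 2: a=-5 b=139/52 c=405/104 d=-181/104
  seg 3: a=2 b=-137/52 c=-681/104 d=227/104
S(6) = -9/52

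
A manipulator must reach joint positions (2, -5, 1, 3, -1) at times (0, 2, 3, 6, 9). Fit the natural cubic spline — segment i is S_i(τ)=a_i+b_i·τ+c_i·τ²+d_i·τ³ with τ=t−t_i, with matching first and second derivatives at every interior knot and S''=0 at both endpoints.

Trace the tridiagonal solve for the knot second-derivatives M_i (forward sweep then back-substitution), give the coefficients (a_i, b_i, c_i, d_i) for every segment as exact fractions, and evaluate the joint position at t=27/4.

Δ: Δ0=-7/2, Δ1=6, Δ2=2/3, Δ3=-4/3
row 1: diag=6, rhs=57; c'=1/6, d'=19/2
row 2: denom=8−1·1/6=47/6; d'=(-32−1·19/2)/(47/6)=-249/47
row 3: denom=12−3·18/47=510/47; d'=(-12−3·-249/47)/(510/47)=61/170
back: M3=61/170
back: M2=-249/47−18/47·61/170=-462/85
back: M1=19/2−1/6·-462/85=1769/170
M: M0=0, M1=1769/170, M2=-462/85, M3=61/170, M4=0
seg 0: a=2, c=M0/2=0, d=(M1−M0)/(6·2)=1769/2040, b=Δ0−h0·(2M0+M1)/6=-1777/255
seg 1: a=-5, c=M1/2=1769/340, d=(M2−M1)/(6·1)=-2693/1020, b=Δ1−h1·(2M1+M2)/6=1753/510
seg 2: a=1, c=M2/2=-231/85, d=(M3−M2)/(6·3)=197/612, b=Δ2−h2·(2M2+M3)/6=6041/1020
seg 3: a=3, c=M3/2=61/340, d=(M4−M3)/(6·3)=-61/3060, b=Δ3−h3·(2M3+M4)/6=-863/510
t_q=27/4 → seg 3, τ=3/4; S=3+-863/510·τ+61/340·τ²+-61/3060·τ³=39677/21760

  seg 0: a=2 b=-1777/255 c=0 d=1769/2040
  seg 1: a=-5 b=1753/510 c=1769/340 d=-2693/1020
  seg 2: a=1 b=6041/1020 c=-231/85 d=197/612
  seg 3: a=3 b=-863/510 c=61/340 d=-61/3060
S(27/4) = 39677/21760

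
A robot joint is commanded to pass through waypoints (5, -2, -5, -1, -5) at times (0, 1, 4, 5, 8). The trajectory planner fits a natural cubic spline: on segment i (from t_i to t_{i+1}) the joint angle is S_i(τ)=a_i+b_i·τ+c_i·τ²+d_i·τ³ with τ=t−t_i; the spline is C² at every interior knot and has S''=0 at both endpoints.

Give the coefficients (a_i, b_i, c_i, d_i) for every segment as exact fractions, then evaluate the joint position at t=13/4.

  seg 0: a=5 b=-1633/216 c=0 d=121/216
  seg 1: a=-2 b=-635/108 c=121/72 d=-35/1944
  seg 2: a=-5 b=803/216 c=41/27 d=-89/72
  seg 3: a=-1 b=329/108 c=-473/216 d=473/1944
S(13/4) = -10639/1536

Δ: Δ0=-7, Δ1=-1, Δ2=4, Δ3=-4/3
row 1: diag=8, rhs=36; c'=3/8, d'=9/2
row 2: denom=8−3·3/8=55/8; d'=(30−3·9/2)/(55/8)=12/5
row 3: denom=8−1·8/55=432/55; d'=(-32−1·12/5)/(432/55)=-473/108
back: M3=-473/108
back: M2=12/5−8/55·-473/108=82/27
back: M1=9/2−3/8·82/27=121/36
M: M0=0, M1=121/36, M2=82/27, M3=-473/108, M4=0
seg 0: a=5, c=M0/2=0, d=(M1−M0)/(6·1)=121/216, b=Δ0−h0·(2M0+M1)/6=-1633/216
seg 1: a=-2, c=M1/2=121/72, d=(M2−M1)/(6·3)=-35/1944, b=Δ1−h1·(2M1+M2)/6=-635/108
seg 2: a=-5, c=M2/2=41/27, d=(M3−M2)/(6·1)=-89/72, b=Δ2−h2·(2M2+M3)/6=803/216
seg 3: a=-1, c=M3/2=-473/216, d=(M4−M3)/(6·3)=473/1944, b=Δ3−h3·(2M3+M4)/6=329/108
t_q=13/4 → seg 1, τ=9/4; S=-2+-635/108·τ+121/72·τ²+-35/1944·τ³=-10639/1536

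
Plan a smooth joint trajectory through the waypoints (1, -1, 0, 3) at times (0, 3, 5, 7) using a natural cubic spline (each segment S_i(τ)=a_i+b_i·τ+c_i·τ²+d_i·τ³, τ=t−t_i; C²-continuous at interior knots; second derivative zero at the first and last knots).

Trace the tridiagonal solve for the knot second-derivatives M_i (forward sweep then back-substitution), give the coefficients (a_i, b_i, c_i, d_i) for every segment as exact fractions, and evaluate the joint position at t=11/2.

Δ: Δ0=-2/3, Δ1=1/2, Δ2=3/2
row 1: diag=10, rhs=7; c'=1/5, d'=7/10
row 2: denom=8−2·1/5=38/5; d'=(6−2·7/10)/(38/5)=23/38
back: M2=23/38
back: M1=7/10−1/5·23/38=11/19
M: M0=0, M1=11/19, M2=23/38, M3=0
seg 0: a=1, c=M0/2=0, d=(M1−M0)/(6·3)=11/342, b=Δ0−h0·(2M0+M1)/6=-109/114
seg 1: a=-1, c=M1/2=11/38, d=(M2−M1)/(6·2)=1/456, b=Δ1−h1·(2M1+M2)/6=-5/57
seg 2: a=0, c=M2/2=23/76, d=(M3−M2)/(6·2)=-23/456, b=Δ2−h2·(2M2+M3)/6=125/114
t_q=11/2 → seg 2, τ=1/2; S=0+125/114·τ+23/76·τ²+-23/456·τ³=751/1216

  seg 0: a=1 b=-109/114 c=0 d=11/342
  seg 1: a=-1 b=-5/57 c=11/38 d=1/456
  seg 2: a=0 b=125/114 c=23/76 d=-23/456
S(11/2) = 751/1216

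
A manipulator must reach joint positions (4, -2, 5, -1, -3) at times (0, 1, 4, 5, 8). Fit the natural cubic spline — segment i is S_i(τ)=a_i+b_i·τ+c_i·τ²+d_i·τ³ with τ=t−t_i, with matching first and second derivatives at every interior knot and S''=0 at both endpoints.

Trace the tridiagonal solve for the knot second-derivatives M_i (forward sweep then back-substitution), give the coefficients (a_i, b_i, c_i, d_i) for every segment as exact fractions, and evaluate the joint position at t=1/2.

  seg 0: a=4 b=-1111/144 c=0 d=247/144
  seg 1: a=-2 b=-185/72 c=247/48 d=-1517/1296
  seg 2: a=5 b=-475/144 c=-97/18 d=43/16
  seg 3: a=-1 b=-433/72 c=385/144 d=-385/1296
S(1/2) = 137/384

Δ: Δ0=-6, Δ1=7/3, Δ2=-6, Δ3=-2/3
row 1: diag=8, rhs=50; c'=3/8, d'=25/4
row 2: denom=8−3·3/8=55/8; d'=(-50−3·25/4)/(55/8)=-10
row 3: denom=8−1·8/55=432/55; d'=(32−1·-10)/(432/55)=385/72
back: M3=385/72
back: M2=-10−8/55·385/72=-97/9
back: M1=25/4−3/8·-97/9=247/24
M: M0=0, M1=247/24, M2=-97/9, M3=385/72, M4=0
seg 0: a=4, c=M0/2=0, d=(M1−M0)/(6·1)=247/144, b=Δ0−h0·(2M0+M1)/6=-1111/144
seg 1: a=-2, c=M1/2=247/48, d=(M2−M1)/(6·3)=-1517/1296, b=Δ1−h1·(2M1+M2)/6=-185/72
seg 2: a=5, c=M2/2=-97/18, d=(M3−M2)/(6·1)=43/16, b=Δ2−h2·(2M2+M3)/6=-475/144
seg 3: a=-1, c=M3/2=385/144, d=(M4−M3)/(6·3)=-385/1296, b=Δ3−h3·(2M3+M4)/6=-433/72
t_q=1/2 → seg 0, τ=1/2; S=4+-1111/144·τ+0·τ²+247/144·τ³=137/384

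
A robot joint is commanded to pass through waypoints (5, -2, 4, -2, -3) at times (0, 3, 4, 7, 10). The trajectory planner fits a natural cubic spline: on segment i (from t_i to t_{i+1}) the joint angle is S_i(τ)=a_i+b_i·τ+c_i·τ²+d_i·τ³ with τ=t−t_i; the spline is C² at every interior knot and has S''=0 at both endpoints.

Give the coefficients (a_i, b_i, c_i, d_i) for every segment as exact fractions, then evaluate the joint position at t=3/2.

  seg 0: a=5 b=-679/114 c=0 d=413/1026
  seg 1: a=-2 b=280/57 c=413/114 d=-289/114
  seg 2: a=4 b=173/38 c=-227/57 d=205/342
  seg 3: a=-2 b=-60/19 c=161/114 d=-161/1026
S(3/2) = -783/304

Δ: Δ0=-7/3, Δ1=6, Δ2=-2, Δ3=-1/3
row 1: diag=8, rhs=50; c'=1/8, d'=25/4
row 2: denom=8−1·1/8=63/8; d'=(-48−1·25/4)/(63/8)=-62/9
row 3: denom=12−3·8/21=76/7; d'=(10−3·-62/9)/(76/7)=161/57
back: M3=161/57
back: M2=-62/9−8/21·161/57=-454/57
back: M1=25/4−1/8·-454/57=413/57
M: M0=0, M1=413/57, M2=-454/57, M3=161/57, M4=0
seg 0: a=5, c=M0/2=0, d=(M1−M0)/(6·3)=413/1026, b=Δ0−h0·(2M0+M1)/6=-679/114
seg 1: a=-2, c=M1/2=413/114, d=(M2−M1)/(6·1)=-289/114, b=Δ1−h1·(2M1+M2)/6=280/57
seg 2: a=4, c=M2/2=-227/57, d=(M3−M2)/(6·3)=205/342, b=Δ2−h2·(2M2+M3)/6=173/38
seg 3: a=-2, c=M3/2=161/114, d=(M4−M3)/(6·3)=-161/1026, b=Δ3−h3·(2M3+M4)/6=-60/19
t_q=3/2 → seg 0, τ=3/2; S=5+-679/114·τ+0·τ²+413/1026·τ³=-783/304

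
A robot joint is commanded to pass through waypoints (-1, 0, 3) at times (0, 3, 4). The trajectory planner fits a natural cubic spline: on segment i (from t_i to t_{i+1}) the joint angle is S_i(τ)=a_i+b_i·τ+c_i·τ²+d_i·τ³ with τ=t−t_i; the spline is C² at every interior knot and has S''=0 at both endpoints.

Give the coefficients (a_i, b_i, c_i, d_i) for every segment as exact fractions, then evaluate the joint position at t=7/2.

Δ: Δ0=1/3, Δ1=3
row 1: diag=8, rhs=16; c'=1/8, d'=2
back: M1=2
M: M0=0, M1=2, M2=0
seg 0: a=-1, c=M0/2=0, d=(M1−M0)/(6·3)=1/9, b=Δ0−h0·(2M0+M1)/6=-2/3
seg 1: a=0, c=M1/2=1, d=(M2−M1)/(6·1)=-1/3, b=Δ1−h1·(2M1+M2)/6=7/3
t_q=7/2 → seg 1, τ=1/2; S=0+7/3·τ+1·τ²+-1/3·τ³=11/8

  seg 0: a=-1 b=-2/3 c=0 d=1/9
  seg 1: a=0 b=7/3 c=1 d=-1/3
S(7/2) = 11/8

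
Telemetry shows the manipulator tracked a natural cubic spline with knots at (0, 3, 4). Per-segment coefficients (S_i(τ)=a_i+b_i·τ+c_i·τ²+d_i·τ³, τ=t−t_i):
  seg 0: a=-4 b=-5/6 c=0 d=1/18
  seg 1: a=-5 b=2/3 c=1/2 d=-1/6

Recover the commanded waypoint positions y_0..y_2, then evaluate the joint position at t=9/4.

y_0=-4 y_1=-5 y_2=-4
S(9/4) = -671/128

y_0 = S_0(0) = a_0 = -4
y_1 = S_1(0) = a_1 = -5
y_2 = S_1(1) = -4
t_q=9/4 is in segment 0 (τ=9/4); S_0(τ)=-671/128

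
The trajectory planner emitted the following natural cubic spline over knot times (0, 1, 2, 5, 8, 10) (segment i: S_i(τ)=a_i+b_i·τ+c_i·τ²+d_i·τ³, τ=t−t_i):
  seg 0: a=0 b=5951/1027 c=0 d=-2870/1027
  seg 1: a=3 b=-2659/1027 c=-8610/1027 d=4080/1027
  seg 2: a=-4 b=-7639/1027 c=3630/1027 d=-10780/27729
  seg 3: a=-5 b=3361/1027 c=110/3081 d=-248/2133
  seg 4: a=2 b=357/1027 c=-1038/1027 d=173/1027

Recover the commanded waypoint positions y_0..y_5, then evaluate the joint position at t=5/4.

y_0 = S_0(0) = a_0 = 0
y_1 = S_1(0) = a_1 = 3
y_2 = S_2(0) = a_2 = -4
y_3 = S_3(0) = a_3 = -5
y_4 = S_4(0) = a_4 = 2
y_5 = S_4(2) = 0
t_q=5/4 is in segment 1 (τ=1/4); S_1(τ)=1195/632

y_0=0 y_1=3 y_2=-4 y_3=-5 y_4=2 y_5=0
S(5/4) = 1195/632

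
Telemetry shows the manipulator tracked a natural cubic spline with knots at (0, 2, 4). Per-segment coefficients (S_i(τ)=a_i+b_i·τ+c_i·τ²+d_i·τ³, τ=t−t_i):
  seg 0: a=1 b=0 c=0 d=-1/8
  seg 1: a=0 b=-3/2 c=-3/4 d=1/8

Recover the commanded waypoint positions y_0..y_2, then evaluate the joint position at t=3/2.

y_0=1 y_1=0 y_2=-5
S(3/2) = 37/64

y_0 = S_0(0) = a_0 = 1
y_1 = S_1(0) = a_1 = 0
y_2 = S_1(2) = -5
t_q=3/2 is in segment 0 (τ=3/2); S_0(τ)=37/64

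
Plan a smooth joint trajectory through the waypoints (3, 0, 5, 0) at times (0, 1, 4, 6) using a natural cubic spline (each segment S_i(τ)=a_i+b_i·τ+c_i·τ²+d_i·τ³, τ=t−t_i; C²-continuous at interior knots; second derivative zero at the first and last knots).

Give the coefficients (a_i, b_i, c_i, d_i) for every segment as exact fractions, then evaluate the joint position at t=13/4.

Δ: Δ0=-3, Δ1=5/3, Δ2=-5/2
row 1: diag=8, rhs=28; c'=3/8, d'=7/2
row 2: denom=10−3·3/8=71/8; d'=(-25−3·7/2)/(71/8)=-4
back: M2=-4
back: M1=7/2−3/8·-4=5
M: M0=0, M1=5, M2=-4, M3=0
seg 0: a=3, c=M0/2=0, d=(M1−M0)/(6·1)=5/6, b=Δ0−h0·(2M0+M1)/6=-23/6
seg 1: a=0, c=M1/2=5/2, d=(M2−M1)/(6·3)=-1/2, b=Δ1−h1·(2M1+M2)/6=-4/3
seg 2: a=5, c=M2/2=-2, d=(M3−M2)/(6·2)=1/3, b=Δ2−h2·(2M2+M3)/6=1/6
t_q=13/4 → seg 1, τ=9/4; S=0+-4/3·τ+5/2·τ²+-1/2·τ³=507/128

  seg 0: a=3 b=-23/6 c=0 d=5/6
  seg 1: a=0 b=-4/3 c=5/2 d=-1/2
  seg 2: a=5 b=1/6 c=-2 d=1/3
S(13/4) = 507/128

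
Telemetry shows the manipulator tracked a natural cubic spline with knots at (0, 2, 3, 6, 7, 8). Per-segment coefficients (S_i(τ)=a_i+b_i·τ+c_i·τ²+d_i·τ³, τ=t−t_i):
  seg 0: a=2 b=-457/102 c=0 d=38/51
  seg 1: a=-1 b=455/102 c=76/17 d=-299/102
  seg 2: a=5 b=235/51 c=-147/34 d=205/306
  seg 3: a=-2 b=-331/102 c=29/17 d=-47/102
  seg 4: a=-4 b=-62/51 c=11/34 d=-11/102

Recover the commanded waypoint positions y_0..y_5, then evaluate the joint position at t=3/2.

y_0=2 y_1=-1 y_2=5 y_3=-2 y_4=-4 y_5=-5
S(3/2) = -75/34

y_0 = S_0(0) = a_0 = 2
y_1 = S_1(0) = a_1 = -1
y_2 = S_2(0) = a_2 = 5
y_3 = S_3(0) = a_3 = -2
y_4 = S_4(0) = a_4 = -4
y_5 = S_4(1) = -5
t_q=3/2 is in segment 0 (τ=3/2); S_0(τ)=-75/34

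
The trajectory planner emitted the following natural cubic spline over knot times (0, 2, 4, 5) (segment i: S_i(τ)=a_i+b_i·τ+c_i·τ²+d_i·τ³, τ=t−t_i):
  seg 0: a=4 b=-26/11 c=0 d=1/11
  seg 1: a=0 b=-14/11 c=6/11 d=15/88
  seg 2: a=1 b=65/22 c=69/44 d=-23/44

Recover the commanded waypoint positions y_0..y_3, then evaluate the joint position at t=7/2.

y_0 = S_0(0) = a_0 = 4
y_1 = S_1(0) = a_1 = 0
y_2 = S_2(0) = a_2 = 1
y_3 = S_2(1) = 5
t_q=7/2 is in segment 1 (τ=3/2); S_1(τ)=-75/704

y_0=4 y_1=0 y_2=1 y_3=5
S(7/2) = -75/704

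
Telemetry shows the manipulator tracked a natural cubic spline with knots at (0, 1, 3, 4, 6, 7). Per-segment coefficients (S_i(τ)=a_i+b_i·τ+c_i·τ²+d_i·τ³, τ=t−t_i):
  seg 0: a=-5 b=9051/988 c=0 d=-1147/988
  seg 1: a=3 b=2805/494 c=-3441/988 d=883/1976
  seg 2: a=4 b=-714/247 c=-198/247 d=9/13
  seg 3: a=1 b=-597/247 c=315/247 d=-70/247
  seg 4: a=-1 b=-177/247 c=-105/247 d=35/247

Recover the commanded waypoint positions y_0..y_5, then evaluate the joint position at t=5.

y_0 = S_0(0) = a_0 = -5
y_1 = S_1(0) = a_1 = 3
y_2 = S_2(0) = a_2 = 4
y_3 = S_3(0) = a_3 = 1
y_4 = S_4(0) = a_4 = -1
y_5 = S_4(1) = -2
t_q=5 is in segment 3 (τ=1); S_3(τ)=-105/247

y_0=-5 y_1=3 y_2=4 y_3=1 y_4=-1 y_5=-2
S(5) = -105/247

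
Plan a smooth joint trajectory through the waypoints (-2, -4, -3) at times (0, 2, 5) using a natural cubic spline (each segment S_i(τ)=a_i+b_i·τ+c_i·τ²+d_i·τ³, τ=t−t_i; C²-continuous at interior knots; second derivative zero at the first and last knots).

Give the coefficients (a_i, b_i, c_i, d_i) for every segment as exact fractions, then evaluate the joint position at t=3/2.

Δ: Δ0=-1, Δ1=1/3
row 1: diag=10, rhs=8; c'=3/10, d'=4/5
back: M1=4/5
M: M0=0, M1=4/5, M2=0
seg 0: a=-2, c=M0/2=0, d=(M1−M0)/(6·2)=1/15, b=Δ0−h0·(2M0+M1)/6=-19/15
seg 1: a=-4, c=M1/2=2/5, d=(M2−M1)/(6·3)=-2/45, b=Δ1−h1·(2M1+M2)/6=-7/15
t_q=3/2 → seg 0, τ=3/2; S=-2+-19/15·τ+0·τ²+1/15·τ³=-147/40

  seg 0: a=-2 b=-19/15 c=0 d=1/15
  seg 1: a=-4 b=-7/15 c=2/5 d=-2/45
S(3/2) = -147/40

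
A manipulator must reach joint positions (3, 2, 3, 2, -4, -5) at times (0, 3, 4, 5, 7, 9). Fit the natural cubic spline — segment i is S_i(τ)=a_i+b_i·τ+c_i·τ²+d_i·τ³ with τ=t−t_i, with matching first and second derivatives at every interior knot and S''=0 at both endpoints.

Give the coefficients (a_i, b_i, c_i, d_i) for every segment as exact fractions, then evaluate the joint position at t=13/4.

Δ: Δ0=-1/3, Δ1=1, Δ2=-1, Δ3=-3, Δ4=-1/2
row 1: diag=8, rhs=8; c'=1/8, d'=1
row 2: denom=4−1·1/8=31/8; d'=(-12−1·1)/(31/8)=-104/31
row 3: denom=6−1·8/31=178/31; d'=(-12−1·-104/31)/(178/31)=-134/89
row 4: denom=8−2·31/89=650/89; d'=(15−2·-134/89)/(650/89)=1603/650
back: M4=1603/650
back: M3=-134/89−31/89·1603/650=-1537/650
back: M2=-104/31−8/31·-1537/650=-892/325
back: M1=1−1/8·-892/325=873/650
M: M0=0, M1=873/650, M2=-892/325, M3=-1537/650, M4=1603/650, M5=0
seg 0: a=3, c=M0/2=0, d=(M1−M0)/(6·3)=97/1300, b=Δ0−h0·(2M0+M1)/6=-3919/3900
seg 1: a=2, c=M1/2=873/1300, d=(M2−M1)/(6·1)=-2657/3900, b=Δ1−h1·(2M1+M2)/6=1969/1950
seg 2: a=3, c=M2/2=-446/325, d=(M3−M2)/(6·1)=19/300, b=Δ2−h2·(2M2+M3)/6=241/780
seg 3: a=2, c=M3/2=-1537/1300, d=(M4−M3)/(6·2)=157/390, b=Δ3−h3·(2M3+M4)/6=-4379/1950
seg 4: a=-4, c=M4/2=1603/1300, d=(M5−M4)/(6·2)=-1603/7800, b=Δ4−h4·(2M4+M5)/6=-4181/1950
t_q=13/4 → seg 1, τ=1/4; S=2+1969/1950·τ+873/1300·τ²+-2657/3900·τ³=190009/83200

  seg 0: a=3 b=-3919/3900 c=0 d=97/1300
  seg 1: a=2 b=1969/1950 c=873/1300 d=-2657/3900
  seg 2: a=3 b=241/780 c=-446/325 d=19/300
  seg 3: a=2 b=-4379/1950 c=-1537/1300 d=157/390
  seg 4: a=-4 b=-4181/1950 c=1603/1300 d=-1603/7800
S(13/4) = 190009/83200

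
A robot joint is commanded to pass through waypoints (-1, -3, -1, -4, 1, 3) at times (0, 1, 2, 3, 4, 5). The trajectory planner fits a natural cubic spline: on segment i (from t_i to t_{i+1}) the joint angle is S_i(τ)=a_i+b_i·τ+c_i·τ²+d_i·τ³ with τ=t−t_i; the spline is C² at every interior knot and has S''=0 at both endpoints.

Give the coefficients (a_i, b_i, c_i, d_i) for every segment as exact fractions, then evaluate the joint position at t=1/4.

Δ: Δ0=-2, Δ1=2, Δ2=-3, Δ3=5, Δ4=2
row 1: diag=4, rhs=24; c'=1/4, d'=6
row 2: denom=4−1·1/4=15/4; d'=(-30−1·6)/(15/4)=-48/5
row 3: denom=4−1·4/15=56/15; d'=(48−1·-48/5)/(56/15)=108/7
row 4: denom=4−1·15/56=209/56; d'=(-18−1·108/7)/(209/56)=-1872/209
back: M4=-1872/209
back: M3=108/7−15/56·-1872/209=3726/209
back: M2=-48/5−4/15·3726/209=-3000/209
back: M1=6−1/4·-3000/209=2004/209
M: M0=0, M1=2004/209, M2=-3000/209, M3=3726/209, M4=-1872/209, M5=0
seg 0: a=-1, c=M0/2=0, d=(M1−M0)/(6·1)=334/209, b=Δ0−h0·(2M0+M1)/6=-752/209
seg 1: a=-3, c=M1/2=1002/209, d=(M2−M1)/(6·1)=-834/209, b=Δ1−h1·(2M1+M2)/6=250/209
seg 2: a=-1, c=M2/2=-1500/209, d=(M3−M2)/(6·1)=59/11, b=Δ2−h2·(2M2+M3)/6=-248/209
seg 3: a=-4, c=M3/2=1863/209, d=(M4−M3)/(6·1)=-933/209, b=Δ3−h3·(2M3+M4)/6=115/209
seg 4: a=1, c=M4/2=-936/209, d=(M5−M4)/(6·1)=312/209, b=Δ4−h4·(2M4+M5)/6=1042/209
t_q=1/4 → seg 0, τ=1/4; S=-1+-752/209·τ+0·τ²+334/209·τ³=-12537/6688

  seg 0: a=-1 b=-752/209 c=0 d=334/209
  seg 1: a=-3 b=250/209 c=1002/209 d=-834/209
  seg 2: a=-1 b=-248/209 c=-1500/209 d=59/11
  seg 3: a=-4 b=115/209 c=1863/209 d=-933/209
  seg 4: a=1 b=1042/209 c=-936/209 d=312/209
S(1/4) = -12537/6688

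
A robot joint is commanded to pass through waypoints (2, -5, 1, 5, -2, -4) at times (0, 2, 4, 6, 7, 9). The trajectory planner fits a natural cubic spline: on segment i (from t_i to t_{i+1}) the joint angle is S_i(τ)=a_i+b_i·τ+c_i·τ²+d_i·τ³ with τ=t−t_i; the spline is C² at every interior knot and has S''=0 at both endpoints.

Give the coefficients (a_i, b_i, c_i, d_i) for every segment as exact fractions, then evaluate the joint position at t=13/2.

Δ: Δ0=-7/2, Δ1=3, Δ2=2, Δ3=-7, Δ4=-1
row 1: diag=8, rhs=39; c'=1/4, d'=39/8
row 2: denom=8−2·1/4=15/2; d'=(-6−2·39/8)/(15/2)=-21/10
row 3: denom=6−2·4/15=82/15; d'=(-54−2·-21/10)/(82/15)=-747/82
row 4: denom=6−1·15/82=477/82; d'=(36−1·-747/82)/(477/82)=411/53
back: M4=411/53
back: M3=-747/82−15/82·411/53=-558/53
back: M2=-21/10−4/15·-558/53=75/106
back: M1=39/8−1/4·75/106=249/53
M: M0=0, M1=249/53, M2=75/106, M3=-558/53, M4=411/53, M5=0
seg 0: a=2, c=M0/2=0, d=(M1−M0)/(6·2)=83/212, b=Δ0−h0·(2M0+M1)/6=-537/106
seg 1: a=-5, c=M1/2=249/106, d=(M2−M1)/(6·2)=-141/424, b=Δ1−h1·(2M1+M2)/6=-39/106
seg 2: a=1, c=M2/2=75/212, d=(M3−M2)/(6·2)=-397/424, b=Δ2−h2·(2M2+M3)/6=267/53
seg 3: a=5, c=M3/2=-279/53, d=(M4−M3)/(6·1)=323/106, b=Δ3−h3·(2M3+M4)/6=-507/106
seg 4: a=-2, c=M4/2=411/106, d=(M5−M4)/(6·2)=-137/212, b=Δ4−h4·(2M4+M5)/6=-327/53
t_q=13/2 → seg 3, τ=1/2; S=5+-507/106·τ+-279/53·τ²+323/106·τ³=1419/848

  seg 0: a=2 b=-537/106 c=0 d=83/212
  seg 1: a=-5 b=-39/106 c=249/106 d=-141/424
  seg 2: a=1 b=267/53 c=75/212 d=-397/424
  seg 3: a=5 b=-507/106 c=-279/53 d=323/106
  seg 4: a=-2 b=-327/53 c=411/106 d=-137/212
S(13/2) = 1419/848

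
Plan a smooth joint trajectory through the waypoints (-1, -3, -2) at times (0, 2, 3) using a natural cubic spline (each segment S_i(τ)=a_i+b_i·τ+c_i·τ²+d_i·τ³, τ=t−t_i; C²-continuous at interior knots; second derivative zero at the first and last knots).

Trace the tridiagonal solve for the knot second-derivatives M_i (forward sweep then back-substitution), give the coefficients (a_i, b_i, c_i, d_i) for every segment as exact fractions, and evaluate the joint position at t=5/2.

Δ: Δ0=-1, Δ1=1
row 1: diag=6, rhs=12; c'=1/6, d'=2
back: M1=2
M: M0=0, M1=2, M2=0
seg 0: a=-1, c=M0/2=0, d=(M1−M0)/(6·2)=1/6, b=Δ0−h0·(2M0+M1)/6=-5/3
seg 1: a=-3, c=M1/2=1, d=(M2−M1)/(6·1)=-1/3, b=Δ1−h1·(2M1+M2)/6=1/3
t_q=5/2 → seg 1, τ=1/2; S=-3+1/3·τ+1·τ²+-1/3·τ³=-21/8

  seg 0: a=-1 b=-5/3 c=0 d=1/6
  seg 1: a=-3 b=1/3 c=1 d=-1/3
S(5/2) = -21/8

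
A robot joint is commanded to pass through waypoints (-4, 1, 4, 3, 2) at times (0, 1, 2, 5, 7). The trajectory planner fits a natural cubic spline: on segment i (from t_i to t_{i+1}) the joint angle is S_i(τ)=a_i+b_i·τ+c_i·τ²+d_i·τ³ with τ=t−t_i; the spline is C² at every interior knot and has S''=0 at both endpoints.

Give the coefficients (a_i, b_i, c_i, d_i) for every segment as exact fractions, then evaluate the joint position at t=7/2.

Δ: Δ0=5, Δ1=3, Δ2=-1/3, Δ3=-1/2
row 1: diag=4, rhs=-12; c'=1/4, d'=-3
row 2: denom=8−1·1/4=31/4; d'=(-20−1·-3)/(31/4)=-68/31
row 3: denom=10−3·12/31=274/31; d'=(-1−3·-68/31)/(274/31)=173/274
back: M3=173/274
back: M2=-68/31−12/31·173/274=-334/137
back: M1=-3−1/4·-334/137=-655/274
M: M0=0, M1=-655/274, M2=-334/137, M3=173/274, M4=0
seg 0: a=-4, c=M0/2=0, d=(M1−M0)/(6·1)=-655/1644, b=Δ0−h0·(2M0+M1)/6=8875/1644
seg 1: a=1, c=M1/2=-655/548, d=(M2−M1)/(6·1)=-13/1644, b=Δ1−h1·(2M1+M2)/6=3455/822
seg 2: a=4, c=M2/2=-167/137, d=(M3−M2)/(6·3)=841/4932, b=Δ2−h2·(2M2+M3)/6=2941/1644
seg 3: a=3, c=M3/2=173/548, d=(M4−M3)/(6·2)=-173/3288, b=Δ3−h3·(2M3+M4)/6=-757/822
t_q=7/2 → seg 2, τ=3/2; S=4+2941/1644·τ+-167/137·τ²+841/4932·τ³=19799/4384

  seg 0: a=-4 b=8875/1644 c=0 d=-655/1644
  seg 1: a=1 b=3455/822 c=-655/548 d=-13/1644
  seg 2: a=4 b=2941/1644 c=-167/137 d=841/4932
  seg 3: a=3 b=-757/822 c=173/548 d=-173/3288
S(7/2) = 19799/4384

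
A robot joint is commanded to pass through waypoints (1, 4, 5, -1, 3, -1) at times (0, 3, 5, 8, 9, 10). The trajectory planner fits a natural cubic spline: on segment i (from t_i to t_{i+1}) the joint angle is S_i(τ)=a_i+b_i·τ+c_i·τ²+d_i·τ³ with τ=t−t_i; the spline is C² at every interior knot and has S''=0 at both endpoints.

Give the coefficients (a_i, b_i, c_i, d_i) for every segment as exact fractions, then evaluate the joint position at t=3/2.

Δ: Δ0=1, Δ1=1/2, Δ2=-2, Δ3=4, Δ4=-4
row 1: diag=10, rhs=-3; c'=1/5, d'=-3/10
row 2: denom=10−2·1/5=48/5; d'=(-15−2·-3/10)/(48/5)=-3/2
row 3: denom=8−3·5/16=113/16; d'=(36−3·-3/2)/(113/16)=648/113
row 4: denom=4−1·16/113=436/113; d'=(-48−1·648/113)/(436/113)=-1518/109
back: M4=-1518/109
back: M3=648/113−16/113·-1518/109=840/109
back: M2=-3/2−5/16·840/109=-426/109
back: M1=-3/10−1/5·-426/109=105/218
M: M0=0, M1=105/218, M2=-426/109, M3=840/109, M4=-1518/109, M5=0
seg 0: a=1, c=M0/2=0, d=(M1−M0)/(6·3)=35/1308, b=Δ0−h0·(2M0+M1)/6=331/436
seg 1: a=4, c=M1/2=105/436, d=(M2−M1)/(6·2)=-319/872, b=Δ1−h1·(2M1+M2)/6=323/218
seg 2: a=5, c=M2/2=-213/109, d=(M3−M2)/(6·3)=211/327, b=Δ2−h2·(2M2+M3)/6=-212/109
seg 3: a=-1, c=M3/2=420/109, d=(M4−M3)/(6·1)=-393/109, b=Δ3−h3·(2M3+M4)/6=409/109
seg 4: a=3, c=M4/2=-759/109, d=(M5−M4)/(6·1)=253/109, b=Δ4−h4·(2M4+M5)/6=70/109
t_q=3/2 → seg 0, τ=3/2; S=1+331/436·τ+0·τ²+35/1308·τ³=7775/3488

  seg 0: a=1 b=331/436 c=0 d=35/1308
  seg 1: a=4 b=323/218 c=105/436 d=-319/872
  seg 2: a=5 b=-212/109 c=-213/109 d=211/327
  seg 3: a=-1 b=409/109 c=420/109 d=-393/109
  seg 4: a=3 b=70/109 c=-759/109 d=253/109
S(3/2) = 7775/3488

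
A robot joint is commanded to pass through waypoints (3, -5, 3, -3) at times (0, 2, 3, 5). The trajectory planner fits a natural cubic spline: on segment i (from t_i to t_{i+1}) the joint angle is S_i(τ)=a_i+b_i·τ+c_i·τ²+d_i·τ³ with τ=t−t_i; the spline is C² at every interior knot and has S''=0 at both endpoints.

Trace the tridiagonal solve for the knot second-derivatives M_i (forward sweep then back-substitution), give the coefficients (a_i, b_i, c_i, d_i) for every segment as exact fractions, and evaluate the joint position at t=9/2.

Δ: Δ0=-4, Δ1=8, Δ2=-3
row 1: diag=6, rhs=72; c'=1/6, d'=12
row 2: denom=6−1·1/6=35/6; d'=(-66−1·12)/(35/6)=-468/35
back: M2=-468/35
back: M1=12−1/6·-468/35=498/35
M: M0=0, M1=498/35, M2=-468/35, M3=0
seg 0: a=3, c=M0/2=0, d=(M1−M0)/(6·2)=83/70, b=Δ0−h0·(2M0+M1)/6=-306/35
seg 1: a=-5, c=M1/2=249/35, d=(M2−M1)/(6·1)=-23/5, b=Δ1−h1·(2M1+M2)/6=192/35
seg 2: a=3, c=M2/2=-234/35, d=(M3−M2)/(6·2)=39/35, b=Δ2−h2·(2M2+M3)/6=207/35
t_q=9/2 → seg 2, τ=3/2; S=3+207/35·τ+-234/35·τ²+39/35·τ³=33/56

  seg 0: a=3 b=-306/35 c=0 d=83/70
  seg 1: a=-5 b=192/35 c=249/35 d=-23/5
  seg 2: a=3 b=207/35 c=-234/35 d=39/35
S(9/2) = 33/56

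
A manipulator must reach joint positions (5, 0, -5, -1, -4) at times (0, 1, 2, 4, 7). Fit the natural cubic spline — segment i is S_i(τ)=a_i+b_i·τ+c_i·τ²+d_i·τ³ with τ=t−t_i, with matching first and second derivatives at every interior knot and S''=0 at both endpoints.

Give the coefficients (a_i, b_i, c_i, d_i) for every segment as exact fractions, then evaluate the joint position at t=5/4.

Δ: Δ0=-5, Δ1=-5, Δ2=2, Δ3=-1
row 1: diag=4, rhs=0; c'=1/4, d'=0
row 2: denom=6−1·1/4=23/4; d'=(42−1·0)/(23/4)=168/23
row 3: denom=10−2·8/23=214/23; d'=(-18−2·168/23)/(214/23)=-375/107
back: M3=-375/107
back: M2=168/23−8/23·-375/107=912/107
back: M1=0−1/4·912/107=-228/107
M: M0=0, M1=-228/107, M2=912/107, M3=-375/107, M4=0
seg 0: a=5, c=M0/2=0, d=(M1−M0)/(6·1)=-38/107, b=Δ0−h0·(2M0+M1)/6=-497/107
seg 1: a=0, c=M1/2=-114/107, d=(M2−M1)/(6·1)=190/107, b=Δ1−h1·(2M1+M2)/6=-611/107
seg 2: a=-5, c=M2/2=456/107, d=(M3−M2)/(6·2)=-429/428, b=Δ2−h2·(2M2+M3)/6=-269/107
seg 3: a=-1, c=M3/2=-375/214, d=(M4−M3)/(6·3)=125/642, b=Δ3−h3·(2M3+M4)/6=268/107
t_q=5/4 → seg 1, τ=1/4; S=0+-611/107·τ+-114/107·τ²+190/107·τ³=-5021/3424

  seg 0: a=5 b=-497/107 c=0 d=-38/107
  seg 1: a=0 b=-611/107 c=-114/107 d=190/107
  seg 2: a=-5 b=-269/107 c=456/107 d=-429/428
  seg 3: a=-1 b=268/107 c=-375/214 d=125/642
S(5/4) = -5021/3424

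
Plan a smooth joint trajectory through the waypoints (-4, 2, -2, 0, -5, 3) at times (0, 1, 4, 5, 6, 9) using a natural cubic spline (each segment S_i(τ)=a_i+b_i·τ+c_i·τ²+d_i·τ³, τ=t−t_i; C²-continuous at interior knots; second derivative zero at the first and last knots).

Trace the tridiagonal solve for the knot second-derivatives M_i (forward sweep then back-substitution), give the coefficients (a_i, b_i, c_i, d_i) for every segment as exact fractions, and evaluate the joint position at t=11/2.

Δ: Δ0=6, Δ1=-4/3, Δ2=2, Δ3=-5, Δ4=8/3
row 1: diag=8, rhs=-44; c'=3/8, d'=-11/2
row 2: denom=8−3·3/8=55/8; d'=(20−3·-11/2)/(55/8)=292/55
row 3: denom=4−1·8/55=212/55; d'=(-42−1·292/55)/(212/55)=-1301/106
row 4: denom=8−1·55/212=1641/212; d'=(46−1·-1301/106)/(1641/212)=4118/547
back: M4=4118/547
back: M3=-1301/106−55/212·4118/547=-7782/547
back: M2=292/55−8/55·-7782/547=4036/547
back: M1=-11/2−3/8·4036/547=-4522/547
M: M0=0, M1=-4522/547, M2=4036/547, M3=-7782/547, M4=4118/547, M5=0
seg 0: a=-4, c=M0/2=0, d=(M1−M0)/(6·1)=-2261/1641, b=Δ0−h0·(2M0+M1)/6=12107/1641
seg 1: a=2, c=M1/2=-2261/547, d=(M2−M1)/(6·3)=4279/4923, b=Δ1−h1·(2M1+M2)/6=5324/1641
seg 2: a=-2, c=M2/2=2018/547, d=(M3−M2)/(6·1)=-5909/1641, b=Δ2−h2·(2M2+M3)/6=3137/1641
seg 3: a=0, c=M3/2=-3891/547, d=(M4−M3)/(6·1)=5950/1641, b=Δ3−h3·(2M3+M4)/6=-2482/1641
seg 4: a=-5, c=M4/2=2059/547, d=(M5−M4)/(6·3)=-2059/4923, b=Δ4−h4·(2M4+M5)/6=-7978/1641
t_q=11/2 → seg 3, τ=1/2; S=0+-2482/1641·τ+-3891/547·τ²+5950/1641·τ³=-2277/1094

  seg 0: a=-4 b=12107/1641 c=0 d=-2261/1641
  seg 1: a=2 b=5324/1641 c=-2261/547 d=4279/4923
  seg 2: a=-2 b=3137/1641 c=2018/547 d=-5909/1641
  seg 3: a=0 b=-2482/1641 c=-3891/547 d=5950/1641
  seg 4: a=-5 b=-7978/1641 c=2059/547 d=-2059/4923
S(11/2) = -2277/1094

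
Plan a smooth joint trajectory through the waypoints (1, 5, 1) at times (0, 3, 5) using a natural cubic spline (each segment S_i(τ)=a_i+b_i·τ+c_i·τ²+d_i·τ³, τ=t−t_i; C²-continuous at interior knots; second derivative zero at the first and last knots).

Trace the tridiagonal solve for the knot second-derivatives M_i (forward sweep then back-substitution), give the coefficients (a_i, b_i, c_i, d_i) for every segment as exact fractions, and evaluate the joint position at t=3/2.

Δ: Δ0=4/3, Δ1=-2
row 1: diag=10, rhs=-20; c'=1/5, d'=-2
back: M1=-2
M: M0=0, M1=-2, M2=0
seg 0: a=1, c=M0/2=0, d=(M1−M0)/(6·3)=-1/9, b=Δ0−h0·(2M0+M1)/6=7/3
seg 1: a=5, c=M1/2=-1, d=(M2−M1)/(6·2)=1/6, b=Δ1−h1·(2M1+M2)/6=-2/3
t_q=3/2 → seg 0, τ=3/2; S=1+7/3·τ+0·τ²+-1/9·τ³=33/8

  seg 0: a=1 b=7/3 c=0 d=-1/9
  seg 1: a=5 b=-2/3 c=-1 d=1/6
S(3/2) = 33/8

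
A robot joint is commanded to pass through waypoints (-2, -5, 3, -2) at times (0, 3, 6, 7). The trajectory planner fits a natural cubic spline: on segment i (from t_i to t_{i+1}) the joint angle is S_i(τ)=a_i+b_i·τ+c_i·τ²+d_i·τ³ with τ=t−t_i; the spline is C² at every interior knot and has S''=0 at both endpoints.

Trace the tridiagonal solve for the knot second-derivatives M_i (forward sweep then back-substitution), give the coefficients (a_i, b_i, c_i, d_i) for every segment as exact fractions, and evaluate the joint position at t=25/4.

Δ: Δ0=-1, Δ1=8/3, Δ2=-5
row 1: diag=12, rhs=22; c'=1/4, d'=11/6
row 2: denom=8−3·1/4=29/4; d'=(-46−3·11/6)/(29/4)=-206/29
back: M2=-206/29
back: M1=11/6−1/4·-206/29=314/87
M: M0=0, M1=314/87, M2=-206/29, M3=0
seg 0: a=-2, c=M0/2=0, d=(M1−M0)/(6·3)=157/783, b=Δ0−h0·(2M0+M1)/6=-244/87
seg 1: a=-5, c=M1/2=157/87, d=(M2−M1)/(6·3)=-466/783, b=Δ1−h1·(2M1+M2)/6=227/87
seg 2: a=3, c=M2/2=-103/29, d=(M3−M2)/(6·1)=103/87, b=Δ2−h2·(2M2+M3)/6=-229/87
t_q=25/4 → seg 2, τ=1/4; S=3+-229/87·τ+-103/29·τ²+103/87·τ³=3969/1856

  seg 0: a=-2 b=-244/87 c=0 d=157/783
  seg 1: a=-5 b=227/87 c=157/87 d=-466/783
  seg 2: a=3 b=-229/87 c=-103/29 d=103/87
S(25/4) = 3969/1856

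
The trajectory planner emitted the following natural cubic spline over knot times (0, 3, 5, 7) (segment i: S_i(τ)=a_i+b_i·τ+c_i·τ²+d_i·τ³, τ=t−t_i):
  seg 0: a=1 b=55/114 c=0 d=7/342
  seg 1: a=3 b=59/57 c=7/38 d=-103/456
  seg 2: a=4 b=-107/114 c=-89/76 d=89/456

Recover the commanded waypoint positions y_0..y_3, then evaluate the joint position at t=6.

y_0=1 y_1=3 y_2=4 y_3=-1
S(6) = 317/152

y_0 = S_0(0) = a_0 = 1
y_1 = S_1(0) = a_1 = 3
y_2 = S_2(0) = a_2 = 4
y_3 = S_2(2) = -1
t_q=6 is in segment 2 (τ=1); S_2(τ)=317/152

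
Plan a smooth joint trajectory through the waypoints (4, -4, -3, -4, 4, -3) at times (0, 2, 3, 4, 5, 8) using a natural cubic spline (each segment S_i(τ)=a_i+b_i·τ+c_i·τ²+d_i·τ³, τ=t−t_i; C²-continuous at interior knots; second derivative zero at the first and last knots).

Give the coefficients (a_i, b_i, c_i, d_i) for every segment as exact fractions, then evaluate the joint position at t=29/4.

  seg 0: a=4 b=-12326/1995 c=0 d=2173/3990
  seg 1: a=-4 b=712/1995 c=2173/665 d=-748/285
  seg 2: a=-3 b=-1958/1995 c=-3063/665 d=9152/1995
  seg 3: a=-4 b=1424/399 c=6089/665 d=-9427/1995
  seg 4: a=4 b=15373/1995 c=-3338/665 d=3338/5985
S(29/4) = 9701/4256

Δ: Δ0=-4, Δ1=1, Δ2=-1, Δ3=8, Δ4=-7/3
row 1: diag=6, rhs=30; c'=1/6, d'=5
row 2: denom=4−1·1/6=23/6; d'=(-12−1·5)/(23/6)=-102/23
row 3: denom=4−1·6/23=86/23; d'=(54−1·-102/23)/(86/23)=672/43
row 4: denom=8−1·23/86=665/86; d'=(-62−1·672/43)/(665/86)=-6676/665
back: M4=-6676/665
back: M3=672/43−23/86·-6676/665=12178/665
back: M2=-102/23−6/23·12178/665=-6126/665
back: M1=5−1/6·-6126/665=4346/665
M: M0=0, M1=4346/665, M2=-6126/665, M3=12178/665, M4=-6676/665, M5=0
seg 0: a=4, c=M0/2=0, d=(M1−M0)/(6·2)=2173/3990, b=Δ0−h0·(2M0+M1)/6=-12326/1995
seg 1: a=-4, c=M1/2=2173/665, d=(M2−M1)/(6·1)=-748/285, b=Δ1−h1·(2M1+M2)/6=712/1995
seg 2: a=-3, c=M2/2=-3063/665, d=(M3−M2)/(6·1)=9152/1995, b=Δ2−h2·(2M2+M3)/6=-1958/1995
seg 3: a=-4, c=M3/2=6089/665, d=(M4−M3)/(6·1)=-9427/1995, b=Δ3−h3·(2M3+M4)/6=1424/399
seg 4: a=4, c=M4/2=-3338/665, d=(M5−M4)/(6·3)=3338/5985, b=Δ4−h4·(2M4+M5)/6=15373/1995
t_q=29/4 → seg 4, τ=9/4; S=4+15373/1995·τ+-3338/665·τ²+3338/5985·τ³=9701/4256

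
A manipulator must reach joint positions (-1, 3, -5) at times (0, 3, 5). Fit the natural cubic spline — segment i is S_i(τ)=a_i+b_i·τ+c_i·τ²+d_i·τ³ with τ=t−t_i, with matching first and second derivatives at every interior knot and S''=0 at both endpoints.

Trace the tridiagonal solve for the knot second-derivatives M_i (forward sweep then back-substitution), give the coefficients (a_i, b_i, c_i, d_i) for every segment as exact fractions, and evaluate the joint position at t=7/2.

  seg 0: a=-1 b=44/15 c=0 d=-8/45
  seg 1: a=3 b=-28/15 c=-8/5 d=4/15
S(7/2) = 17/10

Δ: Δ0=4/3, Δ1=-4
row 1: diag=10, rhs=-32; c'=1/5, d'=-16/5
back: M1=-16/5
M: M0=0, M1=-16/5, M2=0
seg 0: a=-1, c=M0/2=0, d=(M1−M0)/(6·3)=-8/45, b=Δ0−h0·(2M0+M1)/6=44/15
seg 1: a=3, c=M1/2=-8/5, d=(M2−M1)/(6·2)=4/15, b=Δ1−h1·(2M1+M2)/6=-28/15
t_q=7/2 → seg 1, τ=1/2; S=3+-28/15·τ+-8/5·τ²+4/15·τ³=17/10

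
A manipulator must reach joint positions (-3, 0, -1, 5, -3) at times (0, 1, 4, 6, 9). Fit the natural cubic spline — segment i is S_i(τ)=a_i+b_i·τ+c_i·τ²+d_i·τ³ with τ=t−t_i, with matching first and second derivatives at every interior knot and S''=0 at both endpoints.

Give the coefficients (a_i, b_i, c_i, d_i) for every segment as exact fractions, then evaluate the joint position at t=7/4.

  seg 0: a=-3 b=1244/339 c=0 d=-227/339
  seg 1: a=0 b=563/339 c=-227/113 d=1367/3051
  seg 2: a=-1 b=578/339 c=686/339 d=-311/452
  seg 3: a=5 b=523/339 c=-1427/678 d=1427/6102
S(7/4) = 2203/7232

Δ: Δ0=3, Δ1=-1/3, Δ2=3, Δ3=-8/3
row 1: diag=8, rhs=-20; c'=3/8, d'=-5/2
row 2: denom=10−3·3/8=71/8; d'=(20−3·-5/2)/(71/8)=220/71
row 3: denom=10−2·16/71=678/71; d'=(-34−2·220/71)/(678/71)=-1427/339
back: M3=-1427/339
back: M2=220/71−16/71·-1427/339=1372/339
back: M1=-5/2−3/8·1372/339=-454/113
M: M0=0, M1=-454/113, M2=1372/339, M3=-1427/339, M4=0
seg 0: a=-3, c=M0/2=0, d=(M1−M0)/(6·1)=-227/339, b=Δ0−h0·(2M0+M1)/6=1244/339
seg 1: a=0, c=M1/2=-227/113, d=(M2−M1)/(6·3)=1367/3051, b=Δ1−h1·(2M1+M2)/6=563/339
seg 2: a=-1, c=M2/2=686/339, d=(M3−M2)/(6·2)=-311/452, b=Δ2−h2·(2M2+M3)/6=578/339
seg 3: a=5, c=M3/2=-1427/678, d=(M4−M3)/(6·3)=1427/6102, b=Δ3−h3·(2M3+M4)/6=523/339
t_q=7/4 → seg 1, τ=3/4; S=0+563/339·τ+-227/113·τ²+1367/3051·τ³=2203/7232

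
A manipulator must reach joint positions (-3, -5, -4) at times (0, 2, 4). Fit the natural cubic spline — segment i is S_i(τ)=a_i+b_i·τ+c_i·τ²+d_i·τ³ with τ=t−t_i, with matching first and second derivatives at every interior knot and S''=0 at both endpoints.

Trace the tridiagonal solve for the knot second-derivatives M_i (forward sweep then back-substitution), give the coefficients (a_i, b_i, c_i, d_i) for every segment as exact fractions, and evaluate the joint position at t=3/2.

  seg 0: a=-3 b=-11/8 c=0 d=3/32
  seg 1: a=-5 b=-1/4 c=9/16 d=-3/32
S(3/2) = -1215/256

Δ: Δ0=-1, Δ1=1/2
row 1: diag=8, rhs=9; c'=1/4, d'=9/8
back: M1=9/8
M: M0=0, M1=9/8, M2=0
seg 0: a=-3, c=M0/2=0, d=(M1−M0)/(6·2)=3/32, b=Δ0−h0·(2M0+M1)/6=-11/8
seg 1: a=-5, c=M1/2=9/16, d=(M2−M1)/(6·2)=-3/32, b=Δ1−h1·(2M1+M2)/6=-1/4
t_q=3/2 → seg 0, τ=3/2; S=-3+-11/8·τ+0·τ²+3/32·τ³=-1215/256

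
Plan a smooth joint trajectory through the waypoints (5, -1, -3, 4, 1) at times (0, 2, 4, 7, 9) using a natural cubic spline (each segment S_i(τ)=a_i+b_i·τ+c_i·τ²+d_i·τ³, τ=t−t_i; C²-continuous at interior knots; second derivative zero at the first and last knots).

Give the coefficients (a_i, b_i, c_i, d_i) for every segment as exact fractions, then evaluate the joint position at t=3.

  seg 0: a=5 b=-3373/1032 c=0 d=277/4128
  seg 1: a=-1 b=-1271/516 c=277/688 d=679/4128
  seg 2: a=-3 b=1157/1032 c=239/172 d=-113/344
  seg 3: a=4 b=76/129 c=-539/344 d=539/2064
S(3) = -3985/1376

Δ: Δ0=-3, Δ1=-1, Δ2=7/3, Δ3=-3/2
row 1: diag=8, rhs=12; c'=1/4, d'=3/2
row 2: denom=10−2·1/4=19/2; d'=(20−2·3/2)/(19/2)=34/19
row 3: denom=10−3·6/19=172/19; d'=(-23−3·34/19)/(172/19)=-539/172
back: M3=-539/172
back: M2=34/19−6/19·-539/172=239/86
back: M1=3/2−1/4·239/86=277/344
M: M0=0, M1=277/344, M2=239/86, M3=-539/172, M4=0
seg 0: a=5, c=M0/2=0, d=(M1−M0)/(6·2)=277/4128, b=Δ0−h0·(2M0+M1)/6=-3373/1032
seg 1: a=-1, c=M1/2=277/688, d=(M2−M1)/(6·2)=679/4128, b=Δ1−h1·(2M1+M2)/6=-1271/516
seg 2: a=-3, c=M2/2=239/172, d=(M3−M2)/(6·3)=-113/344, b=Δ2−h2·(2M2+M3)/6=1157/1032
seg 3: a=4, c=M3/2=-539/344, d=(M4−M3)/(6·2)=539/2064, b=Δ3−h3·(2M3+M4)/6=76/129
t_q=3 → seg 1, τ=1; S=-1+-1271/516·τ+277/688·τ²+679/4128·τ³=-3985/1376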